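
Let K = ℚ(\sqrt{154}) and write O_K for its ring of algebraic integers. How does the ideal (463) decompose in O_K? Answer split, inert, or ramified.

split — (463) = 𝔭₁𝔭₂ with 𝔭₁ ≠ 𝔭₂

d = 154 ≡ 2 (mod 4), so O_K = ℤ[√154] and disc(K) = 4d = 616.
disc(K) = 616 is not divisible by 463; 463 is unramified.
(154/463) = 154^231 mod 463 = 1, giving Legendre symbol 1.
Legendre symbol 1 ⇒ 463 is split.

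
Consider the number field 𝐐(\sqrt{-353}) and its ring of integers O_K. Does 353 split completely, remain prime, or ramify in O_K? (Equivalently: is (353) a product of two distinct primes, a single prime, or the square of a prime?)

ramified — (353) = 𝔭²

-353 mod 4 = 3, hence disc K = 4·(-353) = -1412 and O_K = ℤ[√-353].
Ramification test: 353 | -1412. The prime 353 ramifies in K.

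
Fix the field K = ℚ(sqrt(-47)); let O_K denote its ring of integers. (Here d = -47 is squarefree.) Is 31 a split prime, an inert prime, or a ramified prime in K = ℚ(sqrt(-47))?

inert

-47 mod 4 = 1, hence disc K = -47 and O_K = ℤ[(1+√-47)/2].
Since gcd(31, -47) = 1 the prime 31 does not ramify.
(-47/31) = 15^15 mod 31 = 30, giving Legendre symbol -1.
(-47/31) = -1, so 31 is inert.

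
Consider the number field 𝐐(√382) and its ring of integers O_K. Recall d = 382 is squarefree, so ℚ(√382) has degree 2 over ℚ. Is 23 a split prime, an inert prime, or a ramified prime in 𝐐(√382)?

Since 382 ≢ 1 mod 4, the ring of integers is ℤ[√382] with discriminant 4·382 = 1528.
23 ∤ 1528, so 23 is unramified.
Euler's criterion: 382^11 mod 23 = 22. Thus (382|23) = -1.
(382/23) = -1, so 23 is inert.

p is inert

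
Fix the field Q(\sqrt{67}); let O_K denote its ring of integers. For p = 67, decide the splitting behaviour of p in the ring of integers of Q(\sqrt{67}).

d = 67 ≡ 3 (mod 4), so O_K = ℤ[√67] and disc(K) = 4d = 268.
Ramification test: 67 | 268. The prime 67 ramifies in K.

p ramifies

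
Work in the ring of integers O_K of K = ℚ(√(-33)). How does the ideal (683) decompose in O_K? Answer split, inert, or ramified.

d = -33 ≡ 3 (mod 4), so O_K = ℤ[√-33] and disc(K) = 4d = -132.
disc(K) = -132 is not divisible by 683; 683 is unramified.
Legendre symbol by Euler's criterion: (-33/683) ≡ (-33)^341 ≡ 1 (mod 683), i.e. (-33/683) = 1.
(-33/683) = 1, so 683 splits.

p splits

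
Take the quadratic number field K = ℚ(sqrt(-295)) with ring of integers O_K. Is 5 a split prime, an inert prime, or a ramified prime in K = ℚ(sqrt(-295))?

ramified — (5) = 𝔭²

Since -295 ≡ 1 mod 4, the ring of integers is ℤ[(1+√-295)/2] with discriminant -295.
disc(K) = -295 = 5·(-59), so p = 5 is ramified.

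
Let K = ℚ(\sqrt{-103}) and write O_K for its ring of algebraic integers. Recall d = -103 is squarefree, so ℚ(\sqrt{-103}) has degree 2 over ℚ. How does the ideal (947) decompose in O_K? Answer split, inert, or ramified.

Since -103 ≡ 1 mod 4, the ring of integers is ℤ[(1+√-103)/2] with discriminant -103.
disc(K) = -103 is not divisible by 947; 947 is unramified.
Euler's criterion: (-103)^473 mod 947 = 946. Thus (-103|947) = -1.
Legendre symbol -1 ⇒ 947 is inert.

p is inert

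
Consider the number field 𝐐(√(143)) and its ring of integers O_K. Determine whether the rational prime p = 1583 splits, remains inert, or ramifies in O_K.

1583 splits in O_K

143 mod 4 = 3, hence disc K = 4·143 = 572 and O_K = ℤ[√143].
Since gcd(1583, 572) = 1 the prime 1583 does not ramify.
(143/1583) = 143^791 mod 1583 = 1, giving Legendre symbol 1.
d is a quadratic residue mod p, hence 1583 splits in O_K.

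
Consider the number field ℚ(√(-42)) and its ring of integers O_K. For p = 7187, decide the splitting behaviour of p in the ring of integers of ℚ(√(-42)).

Since -42 ≢ 1 mod 4, the ring of integers is ℤ[√-42] with discriminant 4·(-42) = -168.
7187 ∤ -168, so 7187 is unramified.
Euler's criterion: (-42)^3593 mod 7187 = 1. Thus (-42|7187) = 1.
(-42/7187) = 1, so 7187 splits.

split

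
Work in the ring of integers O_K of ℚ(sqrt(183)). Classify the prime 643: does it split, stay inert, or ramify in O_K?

Since 183 ≢ 1 mod 4, the ring of integers is ℤ[√183] with discriminant 4·183 = 732.
disc(K) = 732 is not divisible by 643; 643 is unramified.
Compute (183/643) via Euler: 183^((643-1)/2) mod 643 = 1, so (183/643) = 1.
d is a quadratic residue mod p, hence 643 splits in O_K.

split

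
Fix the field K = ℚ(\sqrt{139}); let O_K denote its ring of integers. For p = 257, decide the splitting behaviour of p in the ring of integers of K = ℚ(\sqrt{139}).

d = 139 ≡ 3 (mod 4), so O_K = ℤ[√139] and disc(K) = 4d = 556.
Since gcd(257, 556) = 1 the prime 257 does not ramify.
Euler's criterion: 139^128 mod 257 = 1. Thus (139|257) = 1.
(139/257) = 1, so 257 splits.

splits completely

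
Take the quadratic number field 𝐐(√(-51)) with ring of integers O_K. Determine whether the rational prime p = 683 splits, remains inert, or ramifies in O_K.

-51 mod 4 = 1, hence disc K = -51 and O_K = ℤ[(1+√-51)/2].
Since gcd(683, -51) = 1 the prime 683 does not ramify.
(-51/683) = 632^341 mod 683 = 1, giving Legendre symbol 1.
Legendre symbol 1 ⇒ 683 is split.

split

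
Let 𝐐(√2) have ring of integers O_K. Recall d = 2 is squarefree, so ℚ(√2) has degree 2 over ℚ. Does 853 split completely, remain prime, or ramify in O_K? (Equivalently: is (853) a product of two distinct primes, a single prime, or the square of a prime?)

d = 2 ≡ 2 (mod 4), so O_K = ℤ[√2] and disc(K) = 4d = 8.
disc(K) = 8 is not divisible by 853; 853 is unramified.
Legendre symbol by Euler's criterion: (2/853) ≡ 2^426 ≡ 852 (mod 853), i.e. (2/853) = -1.
Legendre symbol -1 ⇒ 853 is inert.

inert — (853) stays prime in O_K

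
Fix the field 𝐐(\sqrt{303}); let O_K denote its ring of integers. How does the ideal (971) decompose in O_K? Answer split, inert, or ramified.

d = 303 ≡ 3 (mod 4), so O_K = ℤ[√303] and disc(K) = 4d = 1212.
Since gcd(971, 1212) = 1 the prime 971 does not ramify.
Legendre symbol by Euler's criterion: (303/971) ≡ 303^485 ≡ 970 (mod 971), i.e. (303/971) = -1.
(303/971) = -1, so 971 is inert.

inert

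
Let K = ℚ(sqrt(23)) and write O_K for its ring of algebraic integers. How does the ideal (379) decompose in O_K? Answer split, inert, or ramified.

Since 23 ≢ 1 mod 4, the ring of integers is ℤ[√23] with discriminant 4·23 = 92.
379 ∤ 92, so 379 is unramified.
Compute (23/379) via Euler: 23^((379-1)/2) mod 379 = 1, so (23/379) = 1.
Legendre symbol 1 ⇒ 379 is split.

split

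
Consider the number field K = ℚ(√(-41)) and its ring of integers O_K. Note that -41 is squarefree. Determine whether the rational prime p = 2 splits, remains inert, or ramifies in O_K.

ramified — (2) = 𝔭²

-41 mod 4 = 3, hence disc K = 4·(-41) = -164 and O_K = ℤ[√-41].
Ramification test: 2 | -164. The prime 2 ramifies in K.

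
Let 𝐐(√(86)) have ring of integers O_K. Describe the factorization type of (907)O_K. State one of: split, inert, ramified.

d = 86 ≡ 2 (mod 4), so O_K = ℤ[√86] and disc(K) = 4d = 344.
Since gcd(907, 344) = 1 the prime 907 does not ramify.
Compute (86/907) via Euler: 86^((907-1)/2) mod 907 = 1, so (86/907) = 1.
Legendre symbol 1 ⇒ 907 is split.

907 splits in O_K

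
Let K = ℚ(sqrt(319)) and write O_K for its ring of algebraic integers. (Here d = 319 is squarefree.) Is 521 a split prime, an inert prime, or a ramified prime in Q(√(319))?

split

d = 319 ≡ 3 (mod 4), so O_K = ℤ[√319] and disc(K) = 4d = 1276.
521 ∤ 1276, so 521 is unramified.
Compute (319/521) via Euler: 319^((521-1)/2) mod 521 = 1, so (319/521) = 1.
(319/521) = 1, so 521 splits.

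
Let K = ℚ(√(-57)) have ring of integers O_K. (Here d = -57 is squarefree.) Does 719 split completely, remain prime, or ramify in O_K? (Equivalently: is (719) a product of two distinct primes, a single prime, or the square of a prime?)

splits completely

d = -57 ≡ 3 (mod 4), so O_K = ℤ[√-57] and disc(K) = 4d = -228.
disc(K) = -228 is not divisible by 719; 719 is unramified.
Euler's criterion: (-57)^359 mod 719 = 1. Thus (-57|719) = 1.
Legendre symbol 1 ⇒ 719 is split.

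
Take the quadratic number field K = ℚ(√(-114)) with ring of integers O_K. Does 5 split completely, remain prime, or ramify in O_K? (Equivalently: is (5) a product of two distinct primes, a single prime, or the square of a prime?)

Since -114 ≢ 1 mod 4, the ring of integers is ℤ[√-114] with discriminant 4·(-114) = -456.
Since gcd(5, -456) = 1 the prime 5 does not ramify.
Legendre symbol by Euler's criterion: (-114/5) ≡ (-114)^2 ≡ 1 (mod 5), i.e. (-114/5) = 1.
Legendre symbol 1 ⇒ 5 is split.

split — (5) = 𝔭₁𝔭₂ with 𝔭₁ ≠ 𝔭₂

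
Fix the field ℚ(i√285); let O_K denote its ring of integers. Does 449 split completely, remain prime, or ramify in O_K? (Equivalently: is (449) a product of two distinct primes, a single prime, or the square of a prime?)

split — (449) = 𝔭₁𝔭₂ with 𝔭₁ ≠ 𝔭₂

Since -285 ≢ 1 mod 4, the ring of integers is ℤ[√-285] with discriminant 4·(-285) = -1140.
Since gcd(449, -1140) = 1 the prime 449 does not ramify.
Euler's criterion: (-285)^224 mod 449 = 1. Thus (-285|449) = 1.
(-285/449) = 1, so 449 splits.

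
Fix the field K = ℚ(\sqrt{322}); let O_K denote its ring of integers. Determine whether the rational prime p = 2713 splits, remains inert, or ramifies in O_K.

322 mod 4 = 2, hence disc K = 4·322 = 1288 and O_K = ℤ[√322].
2713 ∤ 1288, so 2713 is unramified.
Legendre symbol by Euler's criterion: (322/2713) ≡ 322^1356 ≡ 2712 (mod 2713), i.e. (322/2713) = -1.
Legendre symbol -1 ⇒ 2713 is inert.

inert — (2713) stays prime in O_K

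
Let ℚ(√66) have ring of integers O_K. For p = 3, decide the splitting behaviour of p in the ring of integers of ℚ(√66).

Since 66 ≢ 1 mod 4, the ring of integers is ℤ[√66] with discriminant 4·66 = 264.
3 divides disc(K) = 264, so 3 ramifies.

ramifies in O_K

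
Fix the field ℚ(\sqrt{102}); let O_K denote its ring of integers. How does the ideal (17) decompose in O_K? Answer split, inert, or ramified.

ramified

d = 102 ≡ 2 (mod 4), so O_K = ℤ[√102] and disc(K) = 4d = 408.
Ramification test: 17 | 408. The prime 17 ramifies in K.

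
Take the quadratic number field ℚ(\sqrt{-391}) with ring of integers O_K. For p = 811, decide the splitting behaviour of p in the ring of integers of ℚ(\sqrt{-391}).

d = -391 ≡ 1 (mod 4), so O_K = ℤ[(1+√-391)/2] and disc(K) = d = -391.
disc(K) = -391 is not divisible by 811; 811 is unramified.
Compute (-391/811) via Euler: 420^((811-1)/2) mod 811 = 810, so (-391/811) = -1.
d is a non-residue mod p, hence 811 remains inert in O_K.

811 remains inert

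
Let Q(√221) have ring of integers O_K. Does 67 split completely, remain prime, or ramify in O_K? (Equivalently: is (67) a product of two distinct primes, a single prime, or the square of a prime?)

inert — (67) stays prime in O_K

d = 221 ≡ 1 (mod 4), so O_K = ℤ[(1+√221)/2] and disc(K) = d = 221.
Since gcd(67, 221) = 1 the prime 67 does not ramify.
(221/67) = 20^33 mod 67 = 66, giving Legendre symbol -1.
d is a non-residue mod p, hence 67 remains inert in O_K.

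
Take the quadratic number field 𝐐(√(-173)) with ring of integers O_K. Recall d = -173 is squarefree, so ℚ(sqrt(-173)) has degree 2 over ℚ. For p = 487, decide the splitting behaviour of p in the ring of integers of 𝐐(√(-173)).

487 splits in O_K

d = -173 ≡ 3 (mod 4), so O_K = ℤ[√-173] and disc(K) = 4d = -692.
487 ∤ -692, so 487 is unramified.
Legendre symbol by Euler's criterion: (-173/487) ≡ (-173)^243 ≡ 1 (mod 487), i.e. (-173/487) = 1.
(-173/487) = 1, so 487 splits.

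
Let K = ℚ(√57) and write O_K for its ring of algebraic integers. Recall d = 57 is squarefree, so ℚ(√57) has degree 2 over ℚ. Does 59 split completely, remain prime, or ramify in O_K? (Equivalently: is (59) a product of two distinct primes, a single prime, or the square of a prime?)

split

Since 57 ≡ 1 mod 4, the ring of integers is ℤ[(1+√57)/2] with discriminant 57.
Since gcd(59, 57) = 1 the prime 59 does not ramify.
Euler's criterion: 57^29 mod 59 = 1. Thus (57|59) = 1.
d is a quadratic residue mod p, hence 59 splits in O_K.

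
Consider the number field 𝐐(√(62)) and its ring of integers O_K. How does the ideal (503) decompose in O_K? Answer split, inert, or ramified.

inert — (503) stays prime in O_K

d = 62 ≡ 2 (mod 4), so O_K = ℤ[√62] and disc(K) = 4d = 248.
503 ∤ 248, so 503 is unramified.
(62/503) = 62^251 mod 503 = 502, giving Legendre symbol -1.
Legendre symbol -1 ⇒ 503 is inert.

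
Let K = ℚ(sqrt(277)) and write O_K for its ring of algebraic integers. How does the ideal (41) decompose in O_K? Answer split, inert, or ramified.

split

277 mod 4 = 1, hence disc K = 277 and O_K = ℤ[(1+√277)/2].
disc(K) = 277 is not divisible by 41; 41 is unramified.
(277/41) = 31^20 mod 41 = 1, giving Legendre symbol 1.
Legendre symbol 1 ⇒ 41 is split.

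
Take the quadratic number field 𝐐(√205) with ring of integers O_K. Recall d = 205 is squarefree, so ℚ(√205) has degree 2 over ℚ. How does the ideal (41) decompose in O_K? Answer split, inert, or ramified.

41 is ramified

Since 205 ≡ 1 mod 4, the ring of integers is ℤ[(1+√205)/2] with discriminant 205.
41 divides disc(K) = 205, so 41 ramifies.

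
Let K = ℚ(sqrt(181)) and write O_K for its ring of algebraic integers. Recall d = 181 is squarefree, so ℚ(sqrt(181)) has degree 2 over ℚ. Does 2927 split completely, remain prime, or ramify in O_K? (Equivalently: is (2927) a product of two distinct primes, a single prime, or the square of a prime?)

d = 181 ≡ 1 (mod 4), so O_K = ℤ[(1+√181)/2] and disc(K) = d = 181.
Since gcd(2927, 181) = 1 the prime 2927 does not ramify.
Legendre symbol by Euler's criterion: (181/2927) ≡ 181^1463 ≡ 2926 (mod 2927), i.e. (181/2927) = -1.
d is a non-residue mod p, hence 2927 remains inert in O_K.

2927 remains inert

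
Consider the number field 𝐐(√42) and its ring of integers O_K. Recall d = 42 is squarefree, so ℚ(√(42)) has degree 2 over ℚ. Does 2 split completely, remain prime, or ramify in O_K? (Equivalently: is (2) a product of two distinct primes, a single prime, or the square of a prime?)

d = 42 ≡ 2 (mod 4), so O_K = ℤ[√42] and disc(K) = 4d = 168.
Ramification test: 2 | 168. The prime 2 ramifies in K.

ramified — (2) = 𝔭²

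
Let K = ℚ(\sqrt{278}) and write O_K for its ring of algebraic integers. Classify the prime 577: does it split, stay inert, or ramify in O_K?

Since 278 ≢ 1 mod 4, the ring of integers is ℤ[√278] with discriminant 4·278 = 1112.
577 ∤ 1112, so 577 is unramified.
Compute (278/577) via Euler: 278^((577-1)/2) mod 577 = 576, so (278/577) = -1.
d is a non-residue mod p, hence 577 remains inert in O_K.

remains prime (inert)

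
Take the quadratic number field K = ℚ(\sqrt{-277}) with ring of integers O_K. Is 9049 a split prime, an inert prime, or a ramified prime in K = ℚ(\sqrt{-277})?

-277 mod 4 = 3, hence disc K = 4·(-277) = -1108 and O_K = ℤ[√-277].
9049 ∤ -1108, so 9049 is unramified.
(-277/9049) = 8772^4524 mod 9049 = 1, giving Legendre symbol 1.
(-277/9049) = 1, so 9049 splits.

split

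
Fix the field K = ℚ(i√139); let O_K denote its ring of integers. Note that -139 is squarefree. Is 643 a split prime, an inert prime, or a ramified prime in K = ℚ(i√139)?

inert

-139 mod 4 = 1, hence disc K = -139 and O_K = ℤ[(1+√-139)/2].
disc(K) = -139 is not divisible by 643; 643 is unramified.
Legendre symbol by Euler's criterion: (-139/643) ≡ (-139)^321 ≡ 642 (mod 643), i.e. (-139/643) = -1.
(-139/643) = -1, so 643 is inert.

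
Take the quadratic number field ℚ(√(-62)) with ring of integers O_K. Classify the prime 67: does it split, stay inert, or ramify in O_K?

p is inert

-62 mod 4 = 2, hence disc K = 4·(-62) = -248 and O_K = ℤ[√-62].
Since gcd(67, -248) = 1 the prime 67 does not ramify.
Euler's criterion: (-62)^33 mod 67 = 66. Thus (-62|67) = -1.
d is a non-residue mod p, hence 67 remains inert in O_K.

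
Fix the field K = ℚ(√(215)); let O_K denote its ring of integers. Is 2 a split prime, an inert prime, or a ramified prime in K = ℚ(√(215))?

Since 215 ≢ 1 mod 4, the ring of integers is ℤ[√215] with discriminant 4·215 = 860.
2 divides disc(K) = 860, so 2 ramifies.

ramifies in O_K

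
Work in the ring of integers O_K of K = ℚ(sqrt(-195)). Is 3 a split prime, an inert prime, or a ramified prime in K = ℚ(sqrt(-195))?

Since -195 ≡ 1 mod 4, the ring of integers is ℤ[(1+√-195)/2] with discriminant -195.
disc(K) = -195 = 3·(-65), so p = 3 is ramified.

ramified — (3) = 𝔭²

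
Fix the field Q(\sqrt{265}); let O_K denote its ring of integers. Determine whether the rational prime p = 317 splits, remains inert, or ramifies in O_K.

inert

Since 265 ≡ 1 mod 4, the ring of integers is ℤ[(1+√265)/2] with discriminant 265.
Since gcd(317, 265) = 1 the prime 317 does not ramify.
Euler's criterion: 265^158 mod 317 = 316. Thus (265|317) = -1.
d is a non-residue mod p, hence 317 remains inert in O_K.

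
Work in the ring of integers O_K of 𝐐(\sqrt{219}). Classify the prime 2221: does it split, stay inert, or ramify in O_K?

inert — (2221) stays prime in O_K

219 mod 4 = 3, hence disc K = 4·219 = 876 and O_K = ℤ[√219].
disc(K) = 876 is not divisible by 2221; 2221 is unramified.
Legendre symbol by Euler's criterion: (219/2221) ≡ 219^1110 ≡ 2220 (mod 2221), i.e. (219/2221) = -1.
Legendre symbol -1 ⇒ 2221 is inert.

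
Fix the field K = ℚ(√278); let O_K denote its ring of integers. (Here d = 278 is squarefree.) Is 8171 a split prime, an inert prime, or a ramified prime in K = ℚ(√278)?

p is inert

278 mod 4 = 2, hence disc K = 4·278 = 1112 and O_K = ℤ[√278].
disc(K) = 1112 is not divisible by 8171; 8171 is unramified.
Compute (278/8171) via Euler: 278^((8171-1)/2) mod 8171 = 8170, so (278/8171) = -1.
Legendre symbol -1 ⇒ 8171 is inert.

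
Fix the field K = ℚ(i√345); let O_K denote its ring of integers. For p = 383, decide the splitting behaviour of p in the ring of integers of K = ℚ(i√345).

d = -345 ≡ 3 (mod 4), so O_K = ℤ[√-345] and disc(K) = 4d = -1380.
383 ∤ -1380, so 383 is unramified.
Legendre symbol by Euler's criterion: (-345/383) ≡ (-345)^191 ≡ 1 (mod 383), i.e. (-345/383) = 1.
Legendre symbol 1 ⇒ 383 is split.

383 splits in O_K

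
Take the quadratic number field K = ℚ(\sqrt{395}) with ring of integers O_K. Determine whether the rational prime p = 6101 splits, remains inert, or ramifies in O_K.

6101 splits in O_K

395 mod 4 = 3, hence disc K = 4·395 = 1580 and O_K = ℤ[√395].
6101 ∤ 1580, so 6101 is unramified.
(395/6101) = 395^3050 mod 6101 = 1, giving Legendre symbol 1.
d is a quadratic residue mod p, hence 6101 splits in O_K.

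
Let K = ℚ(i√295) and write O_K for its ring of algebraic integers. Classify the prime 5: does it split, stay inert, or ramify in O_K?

d = -295 ≡ 1 (mod 4), so O_K = ℤ[(1+√-295)/2] and disc(K) = d = -295.
5 divides disc(K) = -295, so 5 ramifies.

ramified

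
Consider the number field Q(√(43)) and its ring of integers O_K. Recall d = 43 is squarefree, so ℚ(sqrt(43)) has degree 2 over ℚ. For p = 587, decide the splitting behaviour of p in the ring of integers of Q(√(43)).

587 splits in O_K

43 mod 4 = 3, hence disc K = 4·43 = 172 and O_K = ℤ[√43].
disc(K) = 172 is not divisible by 587; 587 is unramified.
Euler's criterion: 43^293 mod 587 = 1. Thus (43|587) = 1.
d is a quadratic residue mod p, hence 587 splits in O_K.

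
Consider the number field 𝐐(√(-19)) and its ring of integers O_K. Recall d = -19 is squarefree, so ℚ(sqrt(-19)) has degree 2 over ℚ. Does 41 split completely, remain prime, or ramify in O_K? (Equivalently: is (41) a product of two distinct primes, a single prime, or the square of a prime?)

-19 mod 4 = 1, hence disc K = -19 and O_K = ℤ[(1+√-19)/2].
41 ∤ -19, so 41 is unramified.
Legendre symbol by Euler's criterion: (-19/41) ≡ (-19)^20 ≡ 40 (mod 41), i.e. (-19/41) = -1.
Legendre symbol -1 ⇒ 41 is inert.

41 remains inert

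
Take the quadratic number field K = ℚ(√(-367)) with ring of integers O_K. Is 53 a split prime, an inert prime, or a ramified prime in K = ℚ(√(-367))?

split

d = -367 ≡ 1 (mod 4), so O_K = ℤ[(1+√-367)/2] and disc(K) = d = -367.
Since gcd(53, -367) = 1 the prime 53 does not ramify.
(-367/53) = 4^26 mod 53 = 1, giving Legendre symbol 1.
(-367/53) = 1, so 53 splits.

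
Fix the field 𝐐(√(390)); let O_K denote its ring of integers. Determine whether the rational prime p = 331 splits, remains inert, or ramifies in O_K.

331 remains inert

d = 390 ≡ 2 (mod 4), so O_K = ℤ[√390] and disc(K) = 4d = 1560.
disc(K) = 1560 is not divisible by 331; 331 is unramified.
Legendre symbol by Euler's criterion: (390/331) ≡ 390^165 ≡ 330 (mod 331), i.e. (390/331) = -1.
d is a non-residue mod p, hence 331 remains inert in O_K.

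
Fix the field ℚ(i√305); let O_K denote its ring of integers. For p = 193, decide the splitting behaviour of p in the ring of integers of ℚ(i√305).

p splits

d = -305 ≡ 3 (mod 4), so O_K = ℤ[√-305] and disc(K) = 4d = -1220.
disc(K) = -1220 is not divisible by 193; 193 is unramified.
(-305/193) = 81^96 mod 193 = 1, giving Legendre symbol 1.
Legendre symbol 1 ⇒ 193 is split.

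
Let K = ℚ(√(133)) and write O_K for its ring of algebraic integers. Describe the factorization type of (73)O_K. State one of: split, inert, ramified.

p is inert

133 mod 4 = 1, hence disc K = 133 and O_K = ℤ[(1+√133)/2].
Since gcd(73, 133) = 1 the prime 73 does not ramify.
Legendre symbol by Euler's criterion: (133/73) ≡ 133^36 ≡ 72 (mod 73), i.e. (133/73) = -1.
(133/73) = -1, so 73 is inert.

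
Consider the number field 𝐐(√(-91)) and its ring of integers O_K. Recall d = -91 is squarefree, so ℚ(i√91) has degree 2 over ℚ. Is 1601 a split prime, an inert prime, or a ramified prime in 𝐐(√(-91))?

split

d = -91 ≡ 1 (mod 4), so O_K = ℤ[(1+√-91)/2] and disc(K) = d = -91.
Since gcd(1601, -91) = 1 the prime 1601 does not ramify.
(-91/1601) = 1510^800 mod 1601 = 1, giving Legendre symbol 1.
d is a quadratic residue mod p, hence 1601 splits in O_K.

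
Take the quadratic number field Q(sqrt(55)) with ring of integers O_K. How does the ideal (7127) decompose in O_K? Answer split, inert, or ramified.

remains prime (inert)

d = 55 ≡ 3 (mod 4), so O_K = ℤ[√55] and disc(K) = 4d = 220.
7127 ∤ 220, so 7127 is unramified.
(55/7127) = 55^3563 mod 7127 = 7126, giving Legendre symbol -1.
Legendre symbol -1 ⇒ 7127 is inert.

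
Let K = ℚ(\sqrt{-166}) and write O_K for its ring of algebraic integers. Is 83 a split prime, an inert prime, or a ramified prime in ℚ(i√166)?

83 is ramified

Since -166 ≢ 1 mod 4, the ring of integers is ℤ[√-166] with discriminant 4·(-166) = -664.
disc(K) = -664 = 83·(-8), so p = 83 is ramified.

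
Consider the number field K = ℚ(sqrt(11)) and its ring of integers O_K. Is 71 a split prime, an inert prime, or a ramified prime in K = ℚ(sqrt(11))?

d = 11 ≡ 3 (mod 4), so O_K = ℤ[√11] and disc(K) = 4d = 44.
71 ∤ 44, so 71 is unramified.
Compute (11/71) via Euler: 11^((71-1)/2) mod 71 = 70, so (11/71) = -1.
Legendre symbol -1 ⇒ 71 is inert.

71 remains inert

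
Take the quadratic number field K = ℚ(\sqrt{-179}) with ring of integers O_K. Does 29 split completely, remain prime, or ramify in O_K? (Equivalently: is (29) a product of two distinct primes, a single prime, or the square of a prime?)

-179 mod 4 = 1, hence disc K = -179 and O_K = ℤ[(1+√-179)/2].
29 ∤ -179, so 29 is unramified.
Legendre symbol by Euler's criterion: (-179/29) ≡ (-179)^14 ≡ 1 (mod 29), i.e. (-179/29) = 1.
d is a quadratic residue mod p, hence 29 splits in O_K.

29 splits in O_K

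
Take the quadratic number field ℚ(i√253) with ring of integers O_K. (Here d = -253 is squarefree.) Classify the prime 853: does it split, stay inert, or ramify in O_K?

853 remains inert

-253 mod 4 = 3, hence disc K = 4·(-253) = -1012 and O_K = ℤ[√-253].
Since gcd(853, -1012) = 1 the prime 853 does not ramify.
Compute (-253/853) via Euler: 600^((853-1)/2) mod 853 = 852, so (-253/853) = -1.
d is a non-residue mod p, hence 853 remains inert in O_K.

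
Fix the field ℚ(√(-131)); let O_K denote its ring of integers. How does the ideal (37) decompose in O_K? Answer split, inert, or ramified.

inert — (37) stays prime in O_K

Since -131 ≡ 1 mod 4, the ring of integers is ℤ[(1+√-131)/2] with discriminant -131.
37 ∤ -131, so 37 is unramified.
Legendre symbol by Euler's criterion: (-131/37) ≡ (-131)^18 ≡ 36 (mod 37), i.e. (-131/37) = -1.
d is a non-residue mod p, hence 37 remains inert in O_K.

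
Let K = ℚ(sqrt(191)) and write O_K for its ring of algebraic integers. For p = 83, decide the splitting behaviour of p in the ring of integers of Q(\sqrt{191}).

p splits

191 mod 4 = 3, hence disc K = 4·191 = 764 and O_K = ℤ[√191].
disc(K) = 764 is not divisible by 83; 83 is unramified.
Compute (191/83) via Euler: 25^((83-1)/2) mod 83 = 1, so (191/83) = 1.
d is a quadratic residue mod p, hence 83 splits in O_K.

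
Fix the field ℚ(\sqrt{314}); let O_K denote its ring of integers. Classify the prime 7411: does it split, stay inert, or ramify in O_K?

p splits

Since 314 ≢ 1 mod 4, the ring of integers is ℤ[√314] with discriminant 4·314 = 1256.
Since gcd(7411, 1256) = 1 the prime 7411 does not ramify.
Legendre symbol by Euler's criterion: (314/7411) ≡ 314^3705 ≡ 1 (mod 7411), i.e. (314/7411) = 1.
Legendre symbol 1 ⇒ 7411 is split.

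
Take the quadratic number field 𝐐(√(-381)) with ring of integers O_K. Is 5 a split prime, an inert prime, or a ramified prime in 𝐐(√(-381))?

d = -381 ≡ 3 (mod 4), so O_K = ℤ[√-381] and disc(K) = 4d = -1524.
disc(K) = -1524 is not divisible by 5; 5 is unramified.
(-381/5) = 4^2 mod 5 = 1, giving Legendre symbol 1.
(-381/5) = 1, so 5 splits.

split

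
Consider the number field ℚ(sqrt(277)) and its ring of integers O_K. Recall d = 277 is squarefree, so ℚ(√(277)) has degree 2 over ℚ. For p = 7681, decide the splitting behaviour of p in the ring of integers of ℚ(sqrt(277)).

Since 277 ≡ 1 mod 4, the ring of integers is ℤ[(1+√277)/2] with discriminant 277.
Since gcd(7681, 277) = 1 the prime 7681 does not ramify.
Euler's criterion: 277^3840 mod 7681 = 1. Thus (277|7681) = 1.
d is a quadratic residue mod p, hence 7681 splits in O_K.

7681 splits in O_K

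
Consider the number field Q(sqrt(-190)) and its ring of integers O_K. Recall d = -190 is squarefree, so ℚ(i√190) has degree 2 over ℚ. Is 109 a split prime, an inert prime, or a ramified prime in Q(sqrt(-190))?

-190 mod 4 = 2, hence disc K = 4·(-190) = -760 and O_K = ℤ[√-190].
109 ∤ -760, so 109 is unramified.
Euler's criterion: (-190)^54 mod 109 = 1. Thus (-190|109) = 1.
d is a quadratic residue mod p, hence 109 splits in O_K.

splits completely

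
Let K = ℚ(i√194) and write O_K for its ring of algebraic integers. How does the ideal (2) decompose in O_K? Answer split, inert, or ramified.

p ramifies

Since -194 ≢ 1 mod 4, the ring of integers is ℤ[√-194] with discriminant 4·(-194) = -776.
Ramification test: 2 | -776. The prime 2 ramifies in K.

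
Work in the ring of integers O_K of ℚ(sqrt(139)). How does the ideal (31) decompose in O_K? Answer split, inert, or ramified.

inert

139 mod 4 = 3, hence disc K = 4·139 = 556 and O_K = ℤ[√139].
Since gcd(31, 556) = 1 the prime 31 does not ramify.
Legendre symbol by Euler's criterion: (139/31) ≡ 139^15 ≡ 30 (mod 31), i.e. (139/31) = -1.
d is a non-residue mod p, hence 31 remains inert in O_K.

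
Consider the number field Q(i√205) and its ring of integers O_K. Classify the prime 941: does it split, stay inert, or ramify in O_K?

splits completely

-205 mod 4 = 3, hence disc K = 4·(-205) = -820 and O_K = ℤ[√-205].
Since gcd(941, -820) = 1 the prime 941 does not ramify.
(-205/941) = 736^470 mod 941 = 1, giving Legendre symbol 1.
(-205/941) = 1, so 941 splits.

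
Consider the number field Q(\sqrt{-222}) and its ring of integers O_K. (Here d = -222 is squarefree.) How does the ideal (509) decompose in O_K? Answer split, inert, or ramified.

d = -222 ≡ 2 (mod 4), so O_K = ℤ[√-222] and disc(K) = 4d = -888.
Since gcd(509, -888) = 1 the prime 509 does not ramify.
(-222/509) = 287^254 mod 509 = 1, giving Legendre symbol 1.
Legendre symbol 1 ⇒ 509 is split.

split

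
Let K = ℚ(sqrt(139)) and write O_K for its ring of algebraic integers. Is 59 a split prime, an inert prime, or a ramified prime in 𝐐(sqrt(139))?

59 splits in O_K

139 mod 4 = 3, hence disc K = 4·139 = 556 and O_K = ℤ[√139].
disc(K) = 556 is not divisible by 59; 59 is unramified.
(139/59) = 21^29 mod 59 = 1, giving Legendre symbol 1.
(139/59) = 1, so 59 splits.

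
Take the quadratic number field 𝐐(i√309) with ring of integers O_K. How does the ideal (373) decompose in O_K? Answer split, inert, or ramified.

-309 mod 4 = 3, hence disc K = 4·(-309) = -1236 and O_K = ℤ[√-309].
373 ∤ -1236, so 373 is unramified.
(-309/373) = 64^186 mod 373 = 1, giving Legendre symbol 1.
(-309/373) = 1, so 373 splits.

splits completely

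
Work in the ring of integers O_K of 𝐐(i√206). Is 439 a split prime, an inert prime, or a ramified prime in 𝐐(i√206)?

Since -206 ≢ 1 mod 4, the ring of integers is ℤ[√-206] with discriminant 4·(-206) = -824.
439 ∤ -824, so 439 is unramified.
Compute (-206/439) via Euler: 233^((439-1)/2) mod 439 = 438, so (-206/439) = -1.
d is a non-residue mod p, hence 439 remains inert in O_K.

remains prime (inert)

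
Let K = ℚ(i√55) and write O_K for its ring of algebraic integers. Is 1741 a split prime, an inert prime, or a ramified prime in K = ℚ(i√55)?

d = -55 ≡ 1 (mod 4), so O_K = ℤ[(1+√-55)/2] and disc(K) = d = -55.
disc(K) = -55 is not divisible by 1741; 1741 is unramified.
Euler's criterion: (-55)^870 mod 1741 = 1. Thus (-55|1741) = 1.
Legendre symbol 1 ⇒ 1741 is split.

splits completely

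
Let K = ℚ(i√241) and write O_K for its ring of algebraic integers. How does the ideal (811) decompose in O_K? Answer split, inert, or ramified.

d = -241 ≡ 3 (mod 4), so O_K = ℤ[√-241] and disc(K) = 4d = -964.
disc(K) = -964 is not divisible by 811; 811 is unramified.
Euler's criterion: (-241)^405 mod 811 = 1. Thus (-241|811) = 1.
Legendre symbol 1 ⇒ 811 is split.

811 splits in O_K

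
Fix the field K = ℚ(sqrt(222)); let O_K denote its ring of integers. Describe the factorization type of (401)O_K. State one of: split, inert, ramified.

222 mod 4 = 2, hence disc K = 4·222 = 888 and O_K = ℤ[√222].
Since gcd(401, 888) = 1 the prime 401 does not ramify.
Euler's criterion: 222^200 mod 401 = 1. Thus (222|401) = 1.
d is a quadratic residue mod p, hence 401 splits in O_K.

split — (401) = 𝔭₁𝔭₂ with 𝔭₁ ≠ 𝔭₂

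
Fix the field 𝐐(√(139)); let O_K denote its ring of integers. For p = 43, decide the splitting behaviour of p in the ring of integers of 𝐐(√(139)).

splits completely

d = 139 ≡ 3 (mod 4), so O_K = ℤ[√139] and disc(K) = 4d = 556.
disc(K) = 556 is not divisible by 43; 43 is unramified.
Compute (139/43) via Euler: 10^((43-1)/2) mod 43 = 1, so (139/43) = 1.
(139/43) = 1, so 43 splits.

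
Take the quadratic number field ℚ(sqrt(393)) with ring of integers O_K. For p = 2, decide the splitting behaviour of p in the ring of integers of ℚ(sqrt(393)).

Since 393 ≡ 1 mod 4, the ring of integers is ℤ[(1+√393)/2] with discriminant 393.
2 ∤ 393, so 2 is unramified.
Checking d mod 8: 393 ≡ 1. Hence 2 is split in O_K.

2 splits in O_K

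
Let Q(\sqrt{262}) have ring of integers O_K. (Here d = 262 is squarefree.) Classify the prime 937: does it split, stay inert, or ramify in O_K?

split

d = 262 ≡ 2 (mod 4), so O_K = ℤ[√262] and disc(K) = 4d = 1048.
Since gcd(937, 1048) = 1 the prime 937 does not ramify.
Legendre symbol by Euler's criterion: (262/937) ≡ 262^468 ≡ 1 (mod 937), i.e. (262/937) = 1.
(262/937) = 1, so 937 splits.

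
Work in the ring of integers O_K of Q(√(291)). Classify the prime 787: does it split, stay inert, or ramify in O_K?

remains prime (inert)

d = 291 ≡ 3 (mod 4), so O_K = ℤ[√291] and disc(K) = 4d = 1164.
Since gcd(787, 1164) = 1 the prime 787 does not ramify.
Legendre symbol by Euler's criterion: (291/787) ≡ 291^393 ≡ 786 (mod 787), i.e. (291/787) = -1.
(291/787) = -1, so 787 is inert.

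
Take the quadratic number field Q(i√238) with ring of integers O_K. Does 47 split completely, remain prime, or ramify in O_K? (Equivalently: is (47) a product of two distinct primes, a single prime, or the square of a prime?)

d = -238 ≡ 2 (mod 4), so O_K = ℤ[√-238] and disc(K) = 4d = -952.
Since gcd(47, -952) = 1 the prime 47 does not ramify.
Legendre symbol by Euler's criterion: (-238/47) ≡ (-238)^23 ≡ 46 (mod 47), i.e. (-238/47) = -1.
(-238/47) = -1, so 47 is inert.

inert — (47) stays prime in O_K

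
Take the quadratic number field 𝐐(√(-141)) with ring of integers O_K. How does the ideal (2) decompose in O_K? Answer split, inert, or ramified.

d = -141 ≡ 3 (mod 4), so O_K = ℤ[√-141] and disc(K) = 4d = -564.
disc(K) = -564 = 2·(-282), so p = 2 is ramified.

ramified — (2) = 𝔭²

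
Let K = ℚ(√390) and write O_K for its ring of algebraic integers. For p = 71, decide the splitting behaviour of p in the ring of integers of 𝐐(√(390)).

71 remains inert

390 mod 4 = 2, hence disc K = 4·390 = 1560 and O_K = ℤ[√390].
disc(K) = 1560 is not divisible by 71; 71 is unramified.
Euler's criterion: 390^35 mod 71 = 70. Thus (390|71) = -1.
Legendre symbol -1 ⇒ 71 is inert.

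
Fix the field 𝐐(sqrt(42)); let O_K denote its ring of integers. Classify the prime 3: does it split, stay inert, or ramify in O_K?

d = 42 ≡ 2 (mod 4), so O_K = ℤ[√42] and disc(K) = 4d = 168.
disc(K) = 168 = 3·56, so p = 3 is ramified.

ramified — (3) = 𝔭²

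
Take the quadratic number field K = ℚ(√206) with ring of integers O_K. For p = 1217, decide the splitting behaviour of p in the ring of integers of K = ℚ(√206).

remains prime (inert)

206 mod 4 = 2, hence disc K = 4·206 = 824 and O_K = ℤ[√206].
1217 ∤ 824, so 1217 is unramified.
Euler's criterion: 206^608 mod 1217 = 1216. Thus (206|1217) = -1.
d is a non-residue mod p, hence 1217 remains inert in O_K.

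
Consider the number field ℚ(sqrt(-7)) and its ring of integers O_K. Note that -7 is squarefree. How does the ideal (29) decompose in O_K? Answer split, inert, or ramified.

-7 mod 4 = 1, hence disc K = -7 and O_K = ℤ[(1+√-7)/2].
Since gcd(29, -7) = 1 the prime 29 does not ramify.
Legendre symbol by Euler's criterion: (-7/29) ≡ (-7)^14 ≡ 1 (mod 29), i.e. (-7/29) = 1.
Legendre symbol 1 ⇒ 29 is split.

split — (29) = 𝔭₁𝔭₂ with 𝔭₁ ≠ 𝔭₂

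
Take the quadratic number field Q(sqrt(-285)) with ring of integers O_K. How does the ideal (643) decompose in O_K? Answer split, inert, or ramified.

d = -285 ≡ 3 (mod 4), so O_K = ℤ[√-285] and disc(K) = 4d = -1140.
disc(K) = -1140 is not divisible by 643; 643 is unramified.
Euler's criterion: (-285)^321 mod 643 = 1. Thus (-285|643) = 1.
(-285/643) = 1, so 643 splits.

643 splits in O_K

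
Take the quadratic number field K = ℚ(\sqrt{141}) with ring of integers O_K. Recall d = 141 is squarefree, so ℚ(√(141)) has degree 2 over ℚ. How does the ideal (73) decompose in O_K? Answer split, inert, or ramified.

d = 141 ≡ 1 (mod 4), so O_K = ℤ[(1+√141)/2] and disc(K) = d = 141.
73 ∤ 141, so 73 is unramified.
Legendre symbol by Euler's criterion: (141/73) ≡ 141^36 ≡ 72 (mod 73), i.e. (141/73) = -1.
d is a non-residue mod p, hence 73 remains inert in O_K.

73 remains inert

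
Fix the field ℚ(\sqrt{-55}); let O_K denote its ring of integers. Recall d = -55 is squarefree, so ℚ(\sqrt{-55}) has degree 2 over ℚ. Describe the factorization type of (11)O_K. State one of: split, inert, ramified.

-55 mod 4 = 1, hence disc K = -55 and O_K = ℤ[(1+√-55)/2].
disc(K) = -55 = 11·(-5), so p = 11 is ramified.

11 is ramified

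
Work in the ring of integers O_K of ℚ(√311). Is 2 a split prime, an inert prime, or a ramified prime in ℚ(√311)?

d = 311 ≡ 3 (mod 4), so O_K = ℤ[√311] and disc(K) = 4d = 1244.
2 divides disc(K) = 1244, so 2 ramifies.

p ramifies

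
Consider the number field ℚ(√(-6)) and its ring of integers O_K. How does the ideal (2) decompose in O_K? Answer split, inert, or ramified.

Since -6 ≢ 1 mod 4, the ring of integers is ℤ[√-6] with discriminant 4·(-6) = -24.
2 divides disc(K) = -24, so 2 ramifies.

ramified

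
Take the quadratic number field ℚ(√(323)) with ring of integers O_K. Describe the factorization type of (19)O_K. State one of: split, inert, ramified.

ramified

d = 323 ≡ 3 (mod 4), so O_K = ℤ[√323] and disc(K) = 4d = 1292.
19 divides disc(K) = 1292, so 19 ramifies.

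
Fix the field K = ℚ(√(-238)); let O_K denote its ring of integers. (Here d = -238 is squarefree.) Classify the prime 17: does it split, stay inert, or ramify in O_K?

d = -238 ≡ 2 (mod 4), so O_K = ℤ[√-238] and disc(K) = 4d = -952.
Ramification test: 17 | -952. The prime 17 ramifies in K.

ramified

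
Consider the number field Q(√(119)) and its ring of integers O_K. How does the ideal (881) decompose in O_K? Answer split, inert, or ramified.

splits completely

d = 119 ≡ 3 (mod 4), so O_K = ℤ[√119] and disc(K) = 4d = 476.
881 ∤ 476, so 881 is unramified.
Euler's criterion: 119^440 mod 881 = 1. Thus (119|881) = 1.
Legendre symbol 1 ⇒ 881 is split.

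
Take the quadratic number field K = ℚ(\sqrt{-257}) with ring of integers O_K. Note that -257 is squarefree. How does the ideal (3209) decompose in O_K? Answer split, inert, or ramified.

remains prime (inert)

Since -257 ≢ 1 mod 4, the ring of integers is ℤ[√-257] with discriminant 4·(-257) = -1028.
3209 ∤ -1028, so 3209 is unramified.
(-257/3209) = 2952^1604 mod 3209 = 3208, giving Legendre symbol -1.
Legendre symbol -1 ⇒ 3209 is inert.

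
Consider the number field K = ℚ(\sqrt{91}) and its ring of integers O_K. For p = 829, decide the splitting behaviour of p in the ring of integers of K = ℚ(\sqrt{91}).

inert — (829) stays prime in O_K

Since 91 ≢ 1 mod 4, the ring of integers is ℤ[√91] with discriminant 4·91 = 364.
Since gcd(829, 364) = 1 the prime 829 does not ramify.
Legendre symbol by Euler's criterion: (91/829) ≡ 91^414 ≡ 828 (mod 829), i.e. (91/829) = -1.
d is a non-residue mod p, hence 829 remains inert in O_K.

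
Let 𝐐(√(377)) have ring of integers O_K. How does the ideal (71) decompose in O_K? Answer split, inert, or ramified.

Since 377 ≡ 1 mod 4, the ring of integers is ℤ[(1+√377)/2] with discriminant 377.
Since gcd(71, 377) = 1 the prime 71 does not ramify.
Compute (377/71) via Euler: 22^((71-1)/2) mod 71 = 70, so (377/71) = -1.
(377/71) = -1, so 71 is inert.

remains prime (inert)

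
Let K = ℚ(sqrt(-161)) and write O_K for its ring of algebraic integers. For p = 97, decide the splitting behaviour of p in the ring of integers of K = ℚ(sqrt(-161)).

Since -161 ≢ 1 mod 4, the ring of integers is ℤ[√-161] with discriminant 4·(-161) = -644.
Since gcd(97, -644) = 1 the prime 97 does not ramify.
Legendre symbol by Euler's criterion: (-161/97) ≡ (-161)^48 ≡ 1 (mod 97), i.e. (-161/97) = 1.
Legendre symbol 1 ⇒ 97 is split.

split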